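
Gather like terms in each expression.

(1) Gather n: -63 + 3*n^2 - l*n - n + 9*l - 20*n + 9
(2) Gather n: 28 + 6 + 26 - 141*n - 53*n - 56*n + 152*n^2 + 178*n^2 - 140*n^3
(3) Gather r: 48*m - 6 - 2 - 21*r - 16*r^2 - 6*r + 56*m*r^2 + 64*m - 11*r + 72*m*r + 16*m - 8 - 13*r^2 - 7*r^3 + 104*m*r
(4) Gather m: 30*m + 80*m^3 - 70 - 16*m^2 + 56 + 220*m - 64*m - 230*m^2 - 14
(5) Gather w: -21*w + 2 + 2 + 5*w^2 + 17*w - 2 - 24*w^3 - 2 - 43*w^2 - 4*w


(1) = 9*l + 3*n^2 + n*(-l - 21) - 54
(2) = -140*n^3 + 330*n^2 - 250*n + 60
(3) = 128*m - 7*r^3 + r^2*(56*m - 29) + r*(176*m - 38) - 16
(4) = 80*m^3 - 246*m^2 + 186*m - 28
(5) = -24*w^3 - 38*w^2 - 8*w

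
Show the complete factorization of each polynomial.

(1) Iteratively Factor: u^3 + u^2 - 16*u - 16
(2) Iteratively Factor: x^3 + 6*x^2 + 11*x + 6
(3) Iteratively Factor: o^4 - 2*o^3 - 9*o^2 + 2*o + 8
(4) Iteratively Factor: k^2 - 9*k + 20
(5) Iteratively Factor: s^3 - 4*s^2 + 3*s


(1) = (u + 4)*(u^2 - 3*u - 4) = (u - 4)*(u + 4)*(u + 1)
(2) = (x + 3)*(x^2 + 3*x + 2) = (x + 1)*(x + 3)*(x + 2)
(3) = (o + 1)*(o^3 - 3*o^2 - 6*o + 8) = (o + 1)*(o + 2)*(o^2 - 5*o + 4) = (o - 4)*(o + 1)*(o + 2)*(o - 1)
(4) = (k - 5)*(k - 4)
(5) = (s)*(s^2 - 4*s + 3) = s*(s - 1)*(s - 3)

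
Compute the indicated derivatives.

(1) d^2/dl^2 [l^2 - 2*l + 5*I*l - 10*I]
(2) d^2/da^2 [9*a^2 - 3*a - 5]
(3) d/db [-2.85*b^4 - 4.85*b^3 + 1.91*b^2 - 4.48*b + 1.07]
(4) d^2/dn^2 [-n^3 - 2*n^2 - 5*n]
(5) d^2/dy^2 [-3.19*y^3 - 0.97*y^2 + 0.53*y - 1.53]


(1) = 2
(2) = 18
(3) = -11.4*b^3 - 14.55*b^2 + 3.82*b - 4.48
(4) = -6*n - 4
(5) = -19.14*y - 1.94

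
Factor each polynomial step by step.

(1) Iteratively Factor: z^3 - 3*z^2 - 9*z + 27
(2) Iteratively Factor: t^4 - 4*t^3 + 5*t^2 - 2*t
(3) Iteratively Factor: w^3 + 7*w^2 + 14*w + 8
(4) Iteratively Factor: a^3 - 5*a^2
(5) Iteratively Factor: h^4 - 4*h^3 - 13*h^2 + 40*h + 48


(1) = (z - 3)*(z^2 - 9) = (z - 3)^2*(z + 3)
(2) = (t - 1)*(t^3 - 3*t^2 + 2*t) = t*(t - 1)*(t^2 - 3*t + 2) = t*(t - 2)*(t - 1)*(t - 1)
(3) = (w + 2)*(w^2 + 5*w + 4) = (w + 1)*(w + 2)*(w + 4)
(4) = (a - 5)*(a^2) = a*(a - 5)*(a)
(5) = (h + 3)*(h^3 - 7*h^2 + 8*h + 16) = (h - 4)*(h + 3)*(h^2 - 3*h - 4) = (h - 4)^2*(h + 3)*(h + 1)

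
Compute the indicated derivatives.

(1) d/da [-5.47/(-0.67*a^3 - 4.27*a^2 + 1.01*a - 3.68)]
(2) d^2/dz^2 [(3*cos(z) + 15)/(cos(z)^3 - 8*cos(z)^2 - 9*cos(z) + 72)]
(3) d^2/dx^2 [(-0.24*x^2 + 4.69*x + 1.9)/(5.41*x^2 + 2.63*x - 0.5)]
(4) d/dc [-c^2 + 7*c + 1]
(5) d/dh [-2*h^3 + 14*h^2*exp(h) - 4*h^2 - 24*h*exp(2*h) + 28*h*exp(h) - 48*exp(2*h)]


(1) = (-10.9947*a^2 - 46.7138*a + 5.5247)/(0.67*a^3 + 4.27*a^2 - 1.01*a + 3.68)^2
(2) = 3*(2*(cos(z) + 5)*(-3*cos(z)^2 + 16*cos(z) + 9)^2*sin(z)^2 - (cos(z)^3 - 8*cos(z)^2 - 9*cos(z) + 72)^2*cos(z) + (cos(z)^3 - 8*cos(z)^2 - 9*cos(z) + 72)*(12*(1 - cos(2*z))^2 - 330*cos(z) - 712*cos(2*z) - 38*cos(3*z) + 9*cos(4*z) + 15)/8)/(cos(z)^3 - 8*cos(z)^2 - 9*cos(z) + 72)^3
(3) = (281.364362*x^3 + 329.76114*x^2 + 238.32132*x + 48.77792)/(158.340421*x^6 + 230.925309*x^5 + 68.359137*x^4 - 24.493453*x^3 - 6.31785*x^2 + 1.9725*x - 0.125)
(4) = 7 - 2*c
(5) = 14*h^2*exp(h) - 6*h^2 - 48*h*exp(2*h) + 56*h*exp(h) - 8*h - 120*exp(2*h) + 28*exp(h)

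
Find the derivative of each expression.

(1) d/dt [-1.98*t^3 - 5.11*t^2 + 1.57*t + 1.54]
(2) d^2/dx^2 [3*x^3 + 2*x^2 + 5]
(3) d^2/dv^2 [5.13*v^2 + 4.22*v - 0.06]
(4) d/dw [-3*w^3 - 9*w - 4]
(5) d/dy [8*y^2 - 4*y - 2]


(1) = -5.94*t^2 - 10.22*t + 1.57
(2) = 18*x + 4
(3) = 10.2600000000000
(4) = -9*w^2 - 9
(5) = 16*y - 4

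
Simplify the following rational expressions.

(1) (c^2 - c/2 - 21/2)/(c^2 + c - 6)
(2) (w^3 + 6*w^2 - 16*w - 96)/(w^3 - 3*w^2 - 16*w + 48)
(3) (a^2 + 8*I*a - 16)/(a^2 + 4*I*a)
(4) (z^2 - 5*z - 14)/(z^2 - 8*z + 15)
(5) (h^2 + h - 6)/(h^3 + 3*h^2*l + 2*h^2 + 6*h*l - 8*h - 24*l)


(1) = (2*c - 7)/(2*c - 4)
(2) = (w + 6)/(w - 3)
(3) = (a + 4*I)/a
(4) = (z^2 - 5*z - 14)/(z^2 - 8*z + 15)
(5) = (h + 3)/(h^2 + 3*h*l + 4*h + 12*l)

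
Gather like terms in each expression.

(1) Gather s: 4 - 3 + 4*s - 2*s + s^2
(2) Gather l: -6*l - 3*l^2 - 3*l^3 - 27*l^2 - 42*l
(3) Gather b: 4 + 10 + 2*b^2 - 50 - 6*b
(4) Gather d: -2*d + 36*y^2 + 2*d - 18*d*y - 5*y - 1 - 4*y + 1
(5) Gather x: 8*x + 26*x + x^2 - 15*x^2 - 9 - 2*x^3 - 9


(1) = s^2 + 2*s + 1
(2) = -3*l^3 - 30*l^2 - 48*l
(3) = 2*b^2 - 6*b - 36
(4) = -18*d*y + 36*y^2 - 9*y
(5) = -2*x^3 - 14*x^2 + 34*x - 18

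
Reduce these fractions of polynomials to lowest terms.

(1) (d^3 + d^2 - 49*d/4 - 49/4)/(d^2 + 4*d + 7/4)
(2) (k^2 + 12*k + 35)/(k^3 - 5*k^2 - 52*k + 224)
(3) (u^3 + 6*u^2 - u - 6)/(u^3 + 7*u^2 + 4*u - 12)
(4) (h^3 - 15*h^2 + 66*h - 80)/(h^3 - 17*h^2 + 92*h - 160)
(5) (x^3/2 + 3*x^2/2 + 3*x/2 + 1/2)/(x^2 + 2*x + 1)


(1) = (2*d^2 - 5*d - 7)/(2*d + 1)
(2) = (k + 5)/(k^2 - 12*k + 32)
(3) = (u + 1)/(u + 2)
(4) = (h - 2)/(h - 4)
(5) = x/2 + 1/2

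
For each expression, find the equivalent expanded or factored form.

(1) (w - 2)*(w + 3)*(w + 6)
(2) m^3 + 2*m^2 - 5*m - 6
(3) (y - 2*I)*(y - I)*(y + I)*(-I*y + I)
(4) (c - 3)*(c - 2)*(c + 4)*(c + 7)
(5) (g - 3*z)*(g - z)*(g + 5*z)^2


(1) = w^3 + 7*w^2 - 36
(2) = (m - 2)*(m + 1)*(m + 3)
(3) = -I*y^4 - 2*y^3 + I*y^3 + 2*y^2 - I*y^2 - 2*y + I*y + 2
(4) = c^4 + 6*c^3 - 21*c^2 - 74*c + 168
(5) = g^4 + 6*g^3*z - 12*g^2*z^2 - 70*g*z^3 + 75*z^4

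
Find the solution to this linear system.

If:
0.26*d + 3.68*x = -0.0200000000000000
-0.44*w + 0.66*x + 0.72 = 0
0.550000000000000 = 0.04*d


Then:
d = 13.75
w = 0.17
x = -0.98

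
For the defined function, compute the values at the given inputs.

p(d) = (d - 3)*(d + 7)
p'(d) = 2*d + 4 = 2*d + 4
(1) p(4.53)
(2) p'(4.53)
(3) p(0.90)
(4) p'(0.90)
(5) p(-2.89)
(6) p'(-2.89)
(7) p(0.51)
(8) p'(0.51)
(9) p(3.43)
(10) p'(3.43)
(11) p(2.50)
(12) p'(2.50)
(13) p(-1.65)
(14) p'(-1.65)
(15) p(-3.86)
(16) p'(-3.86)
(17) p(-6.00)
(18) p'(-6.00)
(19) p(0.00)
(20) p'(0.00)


(1) = 17.64
(2) = 13.06
(3) = -16.59
(4) = 5.80
(5) = -24.21
(6) = -1.78
(7) = -18.70
(8) = 5.02
(9) = 4.48
(10) = 10.86
(11) = -4.75
(12) = 9.00
(13) = -24.88
(14) = 0.70
(15) = -21.54
(16) = -3.72
(17) = -9.00
(18) = -8.00
(19) = -21.00
(20) = 4.00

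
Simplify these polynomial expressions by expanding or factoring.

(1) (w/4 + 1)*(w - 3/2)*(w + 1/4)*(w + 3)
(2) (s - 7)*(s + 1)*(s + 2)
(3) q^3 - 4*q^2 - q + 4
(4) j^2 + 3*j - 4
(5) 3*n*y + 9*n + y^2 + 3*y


(1) = w^4/4 + 23*w^3/16 + 23*w^2/32 - 141*w/32 - 9/8
(2) = s^3 - 4*s^2 - 19*s - 14
(3) = (q - 4)*(q - 1)*(q + 1)
(4) = (j - 1)*(j + 4)
(5) = (3*n + y)*(y + 3)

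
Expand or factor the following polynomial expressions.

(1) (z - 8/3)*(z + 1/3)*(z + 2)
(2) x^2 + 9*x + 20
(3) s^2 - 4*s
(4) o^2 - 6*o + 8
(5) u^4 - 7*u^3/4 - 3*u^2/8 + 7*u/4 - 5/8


(1) = z^3 - z^2/3 - 50*z/9 - 16/9
(2) = (x + 4)*(x + 5)
(3) = s*(s - 4)
(4) = (o - 4)*(o - 2)
(5) = (u - 5/4)*(u - 1)*(u - 1/2)*(u + 1)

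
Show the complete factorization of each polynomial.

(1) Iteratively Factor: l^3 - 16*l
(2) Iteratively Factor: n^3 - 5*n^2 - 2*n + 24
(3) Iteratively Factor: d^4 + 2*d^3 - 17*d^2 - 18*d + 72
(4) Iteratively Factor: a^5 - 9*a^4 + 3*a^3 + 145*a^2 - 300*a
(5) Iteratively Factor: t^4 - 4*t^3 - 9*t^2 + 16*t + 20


(1) = (l)*(l^2 - 16) = l*(l - 4)*(l + 4)
(2) = (n + 2)*(n^2 - 7*n + 12) = (n - 3)*(n + 2)*(n - 4)
(3) = (d + 4)*(d^3 - 2*d^2 - 9*d + 18) = (d - 2)*(d + 4)*(d^2 - 9) = (d - 2)*(d + 3)*(d + 4)*(d - 3)
(4) = (a)*(a^4 - 9*a^3 + 3*a^2 + 145*a - 300) = a*(a - 3)*(a^3 - 6*a^2 - 15*a + 100) = a*(a - 5)*(a - 3)*(a^2 - a - 20) = a*(a - 5)*(a - 3)*(a + 4)*(a - 5)
(5) = (t - 5)*(t^3 + t^2 - 4*t - 4) = (t - 5)*(t - 2)*(t^2 + 3*t + 2) = (t - 5)*(t - 2)*(t + 2)*(t + 1)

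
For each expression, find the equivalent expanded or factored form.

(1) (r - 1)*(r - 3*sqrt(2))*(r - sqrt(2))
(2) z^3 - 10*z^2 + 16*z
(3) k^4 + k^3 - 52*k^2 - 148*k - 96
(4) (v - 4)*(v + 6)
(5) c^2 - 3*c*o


(1) = r^3 - 4*sqrt(2)*r^2 - r^2 + 4*sqrt(2)*r + 6*r - 6
(2) = z*(z - 8)*(z - 2)
(3) = (k - 8)*(k + 1)*(k + 2)*(k + 6)
(4) = v^2 + 2*v - 24
(5) = c*(c - 3*o)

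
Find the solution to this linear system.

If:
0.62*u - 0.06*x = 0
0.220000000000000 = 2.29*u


Then:
u = 0.10
x = 0.99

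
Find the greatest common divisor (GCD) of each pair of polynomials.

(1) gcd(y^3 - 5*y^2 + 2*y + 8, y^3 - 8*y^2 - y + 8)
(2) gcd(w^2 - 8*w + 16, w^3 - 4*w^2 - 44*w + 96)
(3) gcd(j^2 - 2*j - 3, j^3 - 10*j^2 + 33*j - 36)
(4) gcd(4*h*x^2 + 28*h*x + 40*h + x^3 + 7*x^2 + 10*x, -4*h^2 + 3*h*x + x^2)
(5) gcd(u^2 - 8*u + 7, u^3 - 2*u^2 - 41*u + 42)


(1) = y + 1
(2) = gcd((w - 4)^2, (w - 8)*(w - 2)*(w + 6)) = 1
(3) = j - 3
(4) = gcd((4*h + x)*(x + 2)*(x + 5), (-h + x)*(4*h + x)) = 4*h + x
(5) = gcd((u - 7)*(u - 1), (u - 7)*(u - 1)*(u + 6)) = u^2 - 8*u + 7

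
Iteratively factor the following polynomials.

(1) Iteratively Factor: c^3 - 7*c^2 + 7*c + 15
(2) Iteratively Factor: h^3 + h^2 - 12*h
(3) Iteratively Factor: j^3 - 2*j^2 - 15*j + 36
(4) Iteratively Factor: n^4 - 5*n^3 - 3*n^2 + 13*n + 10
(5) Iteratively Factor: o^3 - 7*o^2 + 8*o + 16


(1) = (c - 5)*(c^2 - 2*c - 3) = (c - 5)*(c - 3)*(c + 1)
(2) = (h)*(h^2 + h - 12) = h*(h + 4)*(h - 3)
(3) = (j - 3)*(j^2 + j - 12) = (j - 3)*(j + 4)*(j - 3)
(4) = (n - 2)*(n^3 - 3*n^2 - 9*n - 5) = (n - 5)*(n - 2)*(n^2 + 2*n + 1) = (n - 5)*(n - 2)*(n + 1)*(n + 1)
(5) = (o - 4)*(o^2 - 3*o - 4) = (o - 4)*(o + 1)*(o - 4)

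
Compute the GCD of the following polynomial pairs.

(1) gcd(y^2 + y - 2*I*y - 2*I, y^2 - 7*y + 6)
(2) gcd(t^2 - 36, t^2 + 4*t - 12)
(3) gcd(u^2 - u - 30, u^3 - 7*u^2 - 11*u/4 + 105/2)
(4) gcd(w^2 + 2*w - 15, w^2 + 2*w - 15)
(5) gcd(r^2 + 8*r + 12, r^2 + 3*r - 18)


(1) = 1
(2) = gcd((t - 6)*(t + 6), (t - 2)*(t + 6)) = t + 6
(3) = gcd((u - 6)*(u + 5), (u - 6)*(u - 7/2)*(u + 5/2)) = u - 6
(4) = gcd((w - 3)*(w + 5), (w - 3)*(w + 5)) = w^2 + 2*w - 15
(5) = r + 6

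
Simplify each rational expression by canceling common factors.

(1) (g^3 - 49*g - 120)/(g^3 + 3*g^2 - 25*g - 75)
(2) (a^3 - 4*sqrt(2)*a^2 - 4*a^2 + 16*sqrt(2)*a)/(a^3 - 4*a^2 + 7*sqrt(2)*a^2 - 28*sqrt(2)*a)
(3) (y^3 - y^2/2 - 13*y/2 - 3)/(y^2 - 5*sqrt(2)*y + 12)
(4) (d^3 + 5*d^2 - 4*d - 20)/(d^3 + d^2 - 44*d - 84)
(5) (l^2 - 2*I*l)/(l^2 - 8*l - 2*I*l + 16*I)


(1) = (g - 8)/(g - 5)
(2) = (a - 4*sqrt(2))/(a + 7*sqrt(2))
(3) = (2*y^3 - y^2 - 13*y - 6)/(2*y^2 - 10*sqrt(2)*y + 24)
(4) = (d^2 + 3*d - 10)/(d^2 - d - 42)
(5) = l/(l - 8)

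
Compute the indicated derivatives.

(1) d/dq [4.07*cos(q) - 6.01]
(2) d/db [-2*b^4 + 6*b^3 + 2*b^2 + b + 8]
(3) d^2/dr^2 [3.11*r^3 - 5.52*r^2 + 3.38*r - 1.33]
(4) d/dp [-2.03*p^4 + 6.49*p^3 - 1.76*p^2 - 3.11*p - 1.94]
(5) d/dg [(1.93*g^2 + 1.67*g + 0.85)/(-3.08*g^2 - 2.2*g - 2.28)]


(1) = -4.07*sin(q)
(2) = -8*b^3 + 18*b^2 + 4*b + 1
(3) = 18.66*r - 11.04
(4) = -8.12*p^3 + 19.47*p^2 - 3.52*p - 3.11
(5) = (0.8976*g^2 - 3.5648*g - 1.9376)/(9.4864*g^4 + 13.552*g^3 + 18.8848*g^2 + 10.032*g + 5.1984)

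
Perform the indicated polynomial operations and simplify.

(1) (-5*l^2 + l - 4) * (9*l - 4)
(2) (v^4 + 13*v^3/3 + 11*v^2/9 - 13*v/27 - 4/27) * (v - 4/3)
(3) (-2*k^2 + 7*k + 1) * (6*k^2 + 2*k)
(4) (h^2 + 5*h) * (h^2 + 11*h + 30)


(1) = -45*l^3 + 29*l^2 - 40*l + 16
(2) = v^5 + 3*v^4 - 41*v^3/9 - 19*v^2/9 + 40*v/81 + 16/81
(3) = -12*k^4 + 38*k^3 + 20*k^2 + 2*k
(4) = h^4 + 16*h^3 + 85*h^2 + 150*h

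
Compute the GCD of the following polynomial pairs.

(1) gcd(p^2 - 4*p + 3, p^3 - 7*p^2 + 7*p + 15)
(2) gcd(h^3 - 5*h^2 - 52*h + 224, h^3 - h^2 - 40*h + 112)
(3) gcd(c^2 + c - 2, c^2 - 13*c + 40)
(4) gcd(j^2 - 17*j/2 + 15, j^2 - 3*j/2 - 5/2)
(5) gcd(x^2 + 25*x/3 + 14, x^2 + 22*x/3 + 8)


(1) = p - 3
(2) = h^2 + 3*h - 28
(3) = gcd((c - 1)*(c + 2), (c - 8)*(c - 5)) = 1
(4) = j - 5/2
(5) = gcd((x + 7/3)*(x + 6), (x + 4/3)*(x + 6)) = x + 6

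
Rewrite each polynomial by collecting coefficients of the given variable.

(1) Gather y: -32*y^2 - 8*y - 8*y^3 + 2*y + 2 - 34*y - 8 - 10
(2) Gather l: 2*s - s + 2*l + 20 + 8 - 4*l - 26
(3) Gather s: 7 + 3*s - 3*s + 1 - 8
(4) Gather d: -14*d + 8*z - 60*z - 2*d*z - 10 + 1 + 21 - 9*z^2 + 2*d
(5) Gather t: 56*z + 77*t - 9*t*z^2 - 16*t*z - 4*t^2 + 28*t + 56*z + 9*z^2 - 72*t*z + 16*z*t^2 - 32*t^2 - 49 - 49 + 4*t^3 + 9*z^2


(1) = -8*y^3 - 32*y^2 - 40*y - 16
(2) = -2*l + s + 2
(3) = 0
(4) = d*(-2*z - 12) - 9*z^2 - 52*z + 12
(5) = 4*t^3 + t^2*(16*z - 36) + t*(-9*z^2 - 88*z + 105) + 18*z^2 + 112*z - 98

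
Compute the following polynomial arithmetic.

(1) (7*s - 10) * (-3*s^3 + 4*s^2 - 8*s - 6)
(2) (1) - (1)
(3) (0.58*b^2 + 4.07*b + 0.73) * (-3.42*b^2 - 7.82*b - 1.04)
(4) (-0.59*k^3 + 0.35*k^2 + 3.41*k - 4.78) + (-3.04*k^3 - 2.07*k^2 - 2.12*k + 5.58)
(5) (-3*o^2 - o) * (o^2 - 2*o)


(1) = -21*s^4 + 58*s^3 - 96*s^2 + 38*s + 60
(2) = 0
(3) = -1.9836*b^4 - 18.455*b^3 - 34.9272*b^2 - 9.9414*b - 0.7592
(4) = -3.63*k^3 - 1.72*k^2 + 1.29*k + 0.8
(5) = -3*o^4 + 5*o^3 + 2*o^2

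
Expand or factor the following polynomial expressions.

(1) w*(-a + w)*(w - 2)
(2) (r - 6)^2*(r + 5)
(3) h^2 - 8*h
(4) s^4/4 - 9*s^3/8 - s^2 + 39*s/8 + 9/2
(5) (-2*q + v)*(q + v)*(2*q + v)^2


(1) = -a*w^2 + 2*a*w + w^3 - 2*w^2
(2) = r^3 - 7*r^2 - 24*r + 180
(3) = h*(h - 8)
(4) = (s/4 + 1/4)*(s - 4)*(s - 3)*(s + 3/2)
(5) = -8*q^4 - 12*q^3*v - 2*q^2*v^2 + 3*q*v^3 + v^4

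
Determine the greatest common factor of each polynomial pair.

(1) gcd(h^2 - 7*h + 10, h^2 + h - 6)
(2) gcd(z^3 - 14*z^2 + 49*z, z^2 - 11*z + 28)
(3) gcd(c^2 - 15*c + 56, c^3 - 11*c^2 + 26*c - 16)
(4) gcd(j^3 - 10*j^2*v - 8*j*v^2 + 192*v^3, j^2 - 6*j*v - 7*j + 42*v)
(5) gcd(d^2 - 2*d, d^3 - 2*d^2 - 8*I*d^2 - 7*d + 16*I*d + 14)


(1) = h - 2
(2) = gcd(z*(z - 7)^2, (z - 7)*(z - 4)) = z - 7
(3) = c - 8
(4) = gcd((j - 8*v)*(j - 6*v)*(j + 4*v), (j - 7)*(j - 6*v)) = -j + 6*v
(5) = d - 2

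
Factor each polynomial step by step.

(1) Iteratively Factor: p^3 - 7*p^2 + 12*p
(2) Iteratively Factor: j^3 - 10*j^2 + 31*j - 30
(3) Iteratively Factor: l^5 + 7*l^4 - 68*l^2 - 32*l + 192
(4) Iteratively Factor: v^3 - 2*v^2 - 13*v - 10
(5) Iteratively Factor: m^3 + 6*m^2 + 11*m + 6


(1) = (p - 4)*(p^2 - 3*p) = (p - 4)*(p - 3)*(p)
(2) = (j - 5)*(j^2 - 5*j + 6) = (j - 5)*(j - 3)*(j - 2)
(3) = (l + 4)*(l^4 + 3*l^3 - 12*l^2 - 20*l + 48) = (l - 2)*(l + 4)*(l^3 + 5*l^2 - 2*l - 24) = (l - 2)*(l + 4)^2*(l^2 + l - 6) = (l - 2)^2*(l + 4)^2*(l + 3)
(4) = (v + 2)*(v^2 - 4*v - 5) = (v + 1)*(v + 2)*(v - 5)
(5) = (m + 1)*(m^2 + 5*m + 6) = (m + 1)*(m + 3)*(m + 2)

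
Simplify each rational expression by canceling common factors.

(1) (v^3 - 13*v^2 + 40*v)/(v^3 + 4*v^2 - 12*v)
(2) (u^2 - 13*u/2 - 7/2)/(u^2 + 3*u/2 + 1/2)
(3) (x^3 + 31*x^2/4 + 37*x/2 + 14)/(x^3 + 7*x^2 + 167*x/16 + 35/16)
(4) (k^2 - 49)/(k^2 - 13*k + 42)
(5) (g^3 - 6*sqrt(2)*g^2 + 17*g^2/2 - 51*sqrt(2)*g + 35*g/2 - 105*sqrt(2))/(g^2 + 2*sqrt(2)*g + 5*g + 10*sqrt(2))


(1) = (v^2 - 13*v + 40)/(v^2 + 4*v - 12)
(2) = (u - 7)/(u + 1)
(3) = (4*x^2 + 24*x + 32)/(4*x^2 + 21*x + 5)
(4) = (k + 7)/(k - 6)
(5) = (2*g^2 + g*(7 - 12*sqrt(2)) - 42*sqrt(2))/(2*g + 4*sqrt(2))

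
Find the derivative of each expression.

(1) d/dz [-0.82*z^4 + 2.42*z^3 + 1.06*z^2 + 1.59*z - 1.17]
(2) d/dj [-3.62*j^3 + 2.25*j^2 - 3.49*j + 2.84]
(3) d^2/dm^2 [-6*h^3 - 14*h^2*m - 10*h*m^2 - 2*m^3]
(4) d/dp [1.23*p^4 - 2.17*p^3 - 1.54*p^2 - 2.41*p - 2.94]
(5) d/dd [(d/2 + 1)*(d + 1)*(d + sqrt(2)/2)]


(1) = -3.28*z^3 + 7.26*z^2 + 2.12*z + 1.59
(2) = -10.86*j^2 + 4.5*j - 3.49
(3) = -20*h - 12*m
(4) = 4.92*p^3 - 6.51*p^2 - 3.08*p - 2.41
(5) = 3*d^2/2 + sqrt(2)*d/2 + 3*d + 1 + 3*sqrt(2)/4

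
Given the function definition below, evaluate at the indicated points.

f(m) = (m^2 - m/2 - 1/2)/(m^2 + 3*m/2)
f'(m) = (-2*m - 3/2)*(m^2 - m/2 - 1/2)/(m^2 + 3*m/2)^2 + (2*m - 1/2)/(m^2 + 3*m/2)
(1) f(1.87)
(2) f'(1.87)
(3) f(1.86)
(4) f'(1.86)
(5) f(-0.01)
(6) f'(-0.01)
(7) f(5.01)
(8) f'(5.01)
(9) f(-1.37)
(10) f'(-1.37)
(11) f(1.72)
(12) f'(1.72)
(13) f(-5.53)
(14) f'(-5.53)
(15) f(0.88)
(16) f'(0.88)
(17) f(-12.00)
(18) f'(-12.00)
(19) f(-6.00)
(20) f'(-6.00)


(1) = 0.33
(2) = 0.24
(3) = 0.32
(4) = 0.24
(5) = 33.21
(6) = 3334.08
(7) = 0.68
(8) = 0.05
(9) = -11.58
(10) = 98.80
(11) = 0.29
(12) = 0.27
(13) = 1.47
(14) = 0.11
(15) = -0.08
(16) = 0.72
(17) = 1.19
(18) = 0.02
(19) = 1.43
(20) = 0.09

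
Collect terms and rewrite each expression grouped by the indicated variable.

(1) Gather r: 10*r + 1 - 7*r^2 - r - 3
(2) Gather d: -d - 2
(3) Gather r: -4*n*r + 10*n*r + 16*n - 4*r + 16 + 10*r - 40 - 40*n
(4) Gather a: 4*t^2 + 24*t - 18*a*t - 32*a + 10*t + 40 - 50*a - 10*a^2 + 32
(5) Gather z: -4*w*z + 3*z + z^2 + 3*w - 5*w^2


(1) = -7*r^2 + 9*r - 2
(2) = -d - 2
(3) = -24*n + r*(6*n + 6) - 24
(4) = -10*a^2 + a*(-18*t - 82) + 4*t^2 + 34*t + 72
(5) = -5*w^2 + 3*w + z^2 + z*(3 - 4*w)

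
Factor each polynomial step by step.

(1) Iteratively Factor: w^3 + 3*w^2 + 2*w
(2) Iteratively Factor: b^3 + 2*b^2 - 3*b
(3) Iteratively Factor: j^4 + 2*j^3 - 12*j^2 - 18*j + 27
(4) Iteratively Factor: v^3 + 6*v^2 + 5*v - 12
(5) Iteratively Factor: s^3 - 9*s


(1) = (w + 1)*(w^2 + 2*w) = (w + 1)*(w + 2)*(w)
(2) = (b + 3)*(b^2 - b) = (b - 1)*(b + 3)*(b)
(3) = (j + 3)*(j^3 - j^2 - 9*j + 9) = (j + 3)^2*(j^2 - 4*j + 3) = (j - 3)*(j + 3)^2*(j - 1)
(4) = (v + 3)*(v^2 + 3*v - 4) = (v - 1)*(v + 3)*(v + 4)
(5) = (s)*(s^2 - 9) = s*(s - 3)*(s + 3)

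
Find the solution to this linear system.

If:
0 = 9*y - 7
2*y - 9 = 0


Then:
No Solution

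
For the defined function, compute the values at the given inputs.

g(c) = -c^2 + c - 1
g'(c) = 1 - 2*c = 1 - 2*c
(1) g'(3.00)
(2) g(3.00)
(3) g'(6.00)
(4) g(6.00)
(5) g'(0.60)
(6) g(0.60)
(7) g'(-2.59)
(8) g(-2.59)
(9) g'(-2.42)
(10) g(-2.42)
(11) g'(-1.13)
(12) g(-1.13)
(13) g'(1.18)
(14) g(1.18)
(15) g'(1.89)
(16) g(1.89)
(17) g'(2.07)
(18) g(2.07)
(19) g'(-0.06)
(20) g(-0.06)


(1) = -5.00
(2) = -7.00
(3) = -11.00
(4) = -31.00
(5) = -0.20
(6) = -0.76
(7) = 6.18
(8) = -10.30
(9) = 5.84
(10) = -9.28
(11) = 3.26
(12) = -3.41
(13) = -1.36
(14) = -1.21
(15) = -2.78
(16) = -2.68
(17) = -3.14
(18) = -3.21
(19) = 1.12
(20) = -1.06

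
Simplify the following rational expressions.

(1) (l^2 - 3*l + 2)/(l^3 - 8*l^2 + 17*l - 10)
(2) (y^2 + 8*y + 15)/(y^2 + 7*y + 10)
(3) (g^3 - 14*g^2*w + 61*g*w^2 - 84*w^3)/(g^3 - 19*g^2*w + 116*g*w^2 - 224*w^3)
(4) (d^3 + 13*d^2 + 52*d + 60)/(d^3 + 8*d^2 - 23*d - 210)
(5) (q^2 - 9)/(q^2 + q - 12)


(1) = 1/(l - 5)
(2) = (y + 3)/(y + 2)
(3) = (-g + 3*w)/(-g + 8*w)
(4) = (d^2 + 7*d + 10)/(d^2 + 2*d - 35)
(5) = (q + 3)/(q + 4)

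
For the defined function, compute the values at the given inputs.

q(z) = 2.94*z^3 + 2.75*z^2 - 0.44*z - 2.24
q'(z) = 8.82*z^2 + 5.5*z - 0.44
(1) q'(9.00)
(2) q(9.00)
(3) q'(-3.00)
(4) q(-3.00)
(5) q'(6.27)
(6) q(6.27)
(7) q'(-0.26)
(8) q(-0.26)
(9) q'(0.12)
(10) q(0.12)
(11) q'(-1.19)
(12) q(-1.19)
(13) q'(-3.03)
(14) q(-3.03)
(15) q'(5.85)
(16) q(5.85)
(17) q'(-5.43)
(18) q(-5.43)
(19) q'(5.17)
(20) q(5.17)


(1) = 763.48
(2) = 2359.81
(3) = 62.44
(4) = -55.55
(5) = 380.78
(6) = 827.80
(7) = -1.27
(8) = -1.99
(9) = 0.35
(10) = -2.25
(11) = 5.51
(12) = -2.78
(13) = 63.87
(14) = -57.44
(15) = 333.58
(16) = 677.89
(17) = 229.75
(18) = -389.47
(19) = 263.74
(20) = 475.26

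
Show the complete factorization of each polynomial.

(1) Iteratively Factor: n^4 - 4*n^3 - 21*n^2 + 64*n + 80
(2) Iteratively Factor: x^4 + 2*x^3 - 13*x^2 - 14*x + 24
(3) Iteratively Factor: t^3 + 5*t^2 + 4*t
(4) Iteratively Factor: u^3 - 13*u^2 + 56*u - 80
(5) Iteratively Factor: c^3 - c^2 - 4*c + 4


(1) = (n + 4)*(n^3 - 8*n^2 + 11*n + 20) = (n - 5)*(n + 4)*(n^2 - 3*n - 4) = (n - 5)*(n + 1)*(n + 4)*(n - 4)
(2) = (x + 4)*(x^3 - 2*x^2 - 5*x + 6) = (x + 2)*(x + 4)*(x^2 - 4*x + 3) = (x - 3)*(x + 2)*(x + 4)*(x - 1)
(3) = (t + 4)*(t^2 + t) = t*(t + 4)*(t + 1)
(4) = (u - 5)*(u^2 - 8*u + 16) = (u - 5)*(u - 4)*(u - 4)
(5) = (c - 1)*(c^2 - 4) = (c - 2)*(c - 1)*(c + 2)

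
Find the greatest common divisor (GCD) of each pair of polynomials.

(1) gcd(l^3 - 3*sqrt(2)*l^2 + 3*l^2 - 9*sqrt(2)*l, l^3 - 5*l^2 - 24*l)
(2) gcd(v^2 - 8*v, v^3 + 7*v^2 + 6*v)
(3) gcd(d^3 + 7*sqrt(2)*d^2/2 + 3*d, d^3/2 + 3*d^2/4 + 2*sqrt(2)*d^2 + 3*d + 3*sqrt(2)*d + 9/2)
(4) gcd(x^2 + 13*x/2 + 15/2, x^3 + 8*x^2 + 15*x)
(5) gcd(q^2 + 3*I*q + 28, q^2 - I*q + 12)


(1) = l^2 + 3*l
(2) = gcd(v*(v - 8), v*(v + 1)*(v + 6)) = v
(3) = gcd(d*(d + sqrt(2)/2)*(d + 3*sqrt(2)), (d/2 + sqrt(2)/2)*(d + 3/2)*(d + 3*sqrt(2))) = d + 3*sqrt(2)
(4) = gcd((x + 3/2)*(x + 5), x*(x + 3)*(x + 5)) = x + 5
(5) = gcd((q - 4*I)*(q + 7*I), (q - 4*I)*(q + 3*I)) = q - 4*I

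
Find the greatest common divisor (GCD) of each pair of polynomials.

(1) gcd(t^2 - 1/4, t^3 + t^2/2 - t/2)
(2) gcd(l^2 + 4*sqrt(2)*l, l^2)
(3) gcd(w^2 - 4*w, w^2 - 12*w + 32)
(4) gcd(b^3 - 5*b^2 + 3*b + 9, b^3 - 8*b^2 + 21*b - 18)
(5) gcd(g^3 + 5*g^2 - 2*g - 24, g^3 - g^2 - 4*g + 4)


(1) = t - 1/2
(2) = l
(3) = gcd(w*(w - 4), (w - 8)*(w - 4)) = w - 4
(4) = b^2 - 6*b + 9
(5) = g - 2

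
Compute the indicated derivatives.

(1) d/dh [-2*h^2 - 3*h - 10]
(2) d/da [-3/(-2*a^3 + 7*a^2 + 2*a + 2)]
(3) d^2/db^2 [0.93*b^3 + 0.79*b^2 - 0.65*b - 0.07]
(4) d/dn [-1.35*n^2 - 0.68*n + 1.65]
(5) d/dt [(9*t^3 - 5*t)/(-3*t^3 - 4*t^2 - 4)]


(1) = -4*h - 3
(2) = 6*(-3*a^2 + 7*a + 1)/(-2*a^3 + 7*a^2 + 2*a + 2)^2
(3) = 5.58*b + 1.58
(4) = -2.7*n - 0.68
(5) = 2*(-18*t^4 - 15*t^3 - 64*t^2 + 10)/(9*t^6 + 24*t^5 + 16*t^4 + 24*t^3 + 32*t^2 + 16)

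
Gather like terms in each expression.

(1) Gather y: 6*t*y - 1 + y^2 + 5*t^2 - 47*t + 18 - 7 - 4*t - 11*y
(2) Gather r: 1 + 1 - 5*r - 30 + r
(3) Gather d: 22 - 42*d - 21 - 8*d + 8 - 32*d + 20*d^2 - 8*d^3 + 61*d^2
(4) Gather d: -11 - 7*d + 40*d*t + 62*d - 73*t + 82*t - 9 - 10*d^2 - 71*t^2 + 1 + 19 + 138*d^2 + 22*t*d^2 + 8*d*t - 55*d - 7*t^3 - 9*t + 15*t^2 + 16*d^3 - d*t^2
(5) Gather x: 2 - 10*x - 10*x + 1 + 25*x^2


(1) = 5*t^2 - 51*t + y^2 + y*(6*t - 11) + 10
(2) = -4*r - 28
(3) = -8*d^3 + 81*d^2 - 82*d + 9
(4) = 16*d^3 + d^2*(22*t + 128) + d*(-t^2 + 48*t) - 7*t^3 - 56*t^2
(5) = 25*x^2 - 20*x + 3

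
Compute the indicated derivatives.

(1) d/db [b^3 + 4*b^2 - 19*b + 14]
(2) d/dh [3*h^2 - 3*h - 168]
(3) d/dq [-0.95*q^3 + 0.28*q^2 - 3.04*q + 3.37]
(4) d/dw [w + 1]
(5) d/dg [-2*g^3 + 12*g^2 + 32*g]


(1) = 3*b^2 + 8*b - 19
(2) = 6*h - 3
(3) = -2.85*q^2 + 0.56*q - 3.04
(4) = 1
(5) = -6*g^2 + 24*g + 32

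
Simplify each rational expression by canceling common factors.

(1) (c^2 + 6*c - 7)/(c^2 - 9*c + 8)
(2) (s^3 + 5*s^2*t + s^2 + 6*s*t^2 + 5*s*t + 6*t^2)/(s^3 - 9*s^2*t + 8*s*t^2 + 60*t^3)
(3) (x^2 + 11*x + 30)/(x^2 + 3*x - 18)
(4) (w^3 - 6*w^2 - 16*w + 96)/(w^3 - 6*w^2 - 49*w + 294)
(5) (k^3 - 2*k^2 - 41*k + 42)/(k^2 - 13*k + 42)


(1) = (c + 7)/(c - 8)
(2) = (s^2 + 3*s*t + s + 3*t)/(s^2 - 11*s*t + 30*t^2)
(3) = (x + 5)/(x - 3)
(4) = (w^2 - 16)/(w^2 - 49)
(5) = (k^2 + 5*k - 6)/(k - 6)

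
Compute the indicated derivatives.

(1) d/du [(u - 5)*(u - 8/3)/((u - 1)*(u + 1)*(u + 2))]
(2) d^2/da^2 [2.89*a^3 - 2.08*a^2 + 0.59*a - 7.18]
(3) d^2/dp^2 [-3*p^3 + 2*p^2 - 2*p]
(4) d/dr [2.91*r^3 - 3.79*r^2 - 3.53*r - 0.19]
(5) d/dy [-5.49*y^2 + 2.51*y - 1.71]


(1) = (-3*u^4 + 46*u^3 - 77*u^2 - 172*u + 86)/(3*(u^6 + 4*u^5 + 2*u^4 - 8*u^3 - 7*u^2 + 4*u + 4))
(2) = 17.34*a - 4.16
(3) = 4 - 18*p
(4) = 8.73*r^2 - 7.58*r - 3.53
(5) = 2.51 - 10.98*y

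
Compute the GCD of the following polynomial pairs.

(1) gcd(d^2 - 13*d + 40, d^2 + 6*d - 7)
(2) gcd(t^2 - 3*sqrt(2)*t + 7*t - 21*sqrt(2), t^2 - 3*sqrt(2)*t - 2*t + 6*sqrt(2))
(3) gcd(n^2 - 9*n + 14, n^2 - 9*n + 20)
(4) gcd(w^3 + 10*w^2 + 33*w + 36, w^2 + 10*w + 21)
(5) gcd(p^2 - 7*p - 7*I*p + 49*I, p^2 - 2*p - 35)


(1) = gcd((d - 8)*(d - 5), (d - 1)*(d + 7)) = 1
(2) = gcd((t + 7)*(t - 3*sqrt(2)), (t - 2)*(t - 3*sqrt(2))) = t - 3*sqrt(2)
(3) = 1
(4) = gcd((w + 3)^2*(w + 4), (w + 3)*(w + 7)) = w + 3
(5) = gcd((p - 7)*(p - 7*I), (p - 7)*(p + 5)) = p - 7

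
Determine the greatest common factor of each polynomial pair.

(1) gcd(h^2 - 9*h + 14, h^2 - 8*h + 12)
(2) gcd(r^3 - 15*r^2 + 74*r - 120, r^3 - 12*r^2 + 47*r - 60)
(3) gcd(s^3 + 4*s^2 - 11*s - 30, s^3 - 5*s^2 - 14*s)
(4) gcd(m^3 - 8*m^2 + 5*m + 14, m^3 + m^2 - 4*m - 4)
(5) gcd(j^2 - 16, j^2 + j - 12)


(1) = gcd((h - 7)*(h - 2), (h - 6)*(h - 2)) = h - 2
(2) = gcd((r - 6)*(r - 5)*(r - 4), (r - 5)*(r - 4)*(r - 3)) = r^2 - 9*r + 20
(3) = gcd((s - 3)*(s + 2)*(s + 5), s*(s - 7)*(s + 2)) = s + 2
(4) = gcd((m - 7)*(m - 2)*(m + 1), (m - 2)*(m + 1)*(m + 2)) = m^2 - m - 2
(5) = gcd((j - 4)*(j + 4), (j - 3)*(j + 4)) = j + 4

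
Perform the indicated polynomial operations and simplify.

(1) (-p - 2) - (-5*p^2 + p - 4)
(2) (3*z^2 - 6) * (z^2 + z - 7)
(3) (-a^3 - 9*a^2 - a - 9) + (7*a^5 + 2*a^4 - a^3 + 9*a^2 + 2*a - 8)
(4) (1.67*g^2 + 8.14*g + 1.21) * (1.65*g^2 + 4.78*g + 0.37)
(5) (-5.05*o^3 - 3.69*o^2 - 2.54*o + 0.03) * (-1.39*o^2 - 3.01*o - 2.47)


(1) = 5*p^2 - 2*p + 2
(2) = 3*z^4 + 3*z^3 - 27*z^2 - 6*z + 42
(3) = 7*a^5 + 2*a^4 - 2*a^3 + a - 17
(4) = 2.7555*g^4 + 21.4136*g^3 + 41.5236*g^2 + 8.7956*g + 0.4477
(5) = 7.0195*o^5 + 20.3296*o^4 + 27.111*o^3 + 16.718*o^2 + 6.1835*o - 0.0741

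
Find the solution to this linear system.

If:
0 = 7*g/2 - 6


Then:
g = 12/7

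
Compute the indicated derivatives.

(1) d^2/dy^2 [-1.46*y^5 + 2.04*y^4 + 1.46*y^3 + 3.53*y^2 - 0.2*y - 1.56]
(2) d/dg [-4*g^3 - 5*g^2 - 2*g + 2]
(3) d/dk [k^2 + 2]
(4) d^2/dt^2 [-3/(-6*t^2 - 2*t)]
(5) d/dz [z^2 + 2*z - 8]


(1) = -29.2*y^3 + 24.48*y^2 + 8.76*y + 7.06
(2) = -12*g^2 - 10*g - 2
(3) = 2*k
(4) = 3*(-3*t*(3*t + 1) + (6*t + 1)^2)/(t^3*(3*t + 1)^3)
(5) = 2*z + 2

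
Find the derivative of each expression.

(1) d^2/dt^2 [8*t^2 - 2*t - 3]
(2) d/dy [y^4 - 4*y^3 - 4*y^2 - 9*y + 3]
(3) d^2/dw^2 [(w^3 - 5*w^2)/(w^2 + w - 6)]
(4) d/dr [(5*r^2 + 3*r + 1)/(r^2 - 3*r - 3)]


(1) = 16
(2) = 4*y^3 - 12*y^2 - 8*y - 9
(3) = 24*(w^3 - 9*w^2 + 9*w - 15)/(w^6 + 3*w^5 - 15*w^4 - 35*w^3 + 90*w^2 + 108*w - 216)
(4) = 2*(-9*r^2 - 16*r - 3)/(r^4 - 6*r^3 + 3*r^2 + 18*r + 9)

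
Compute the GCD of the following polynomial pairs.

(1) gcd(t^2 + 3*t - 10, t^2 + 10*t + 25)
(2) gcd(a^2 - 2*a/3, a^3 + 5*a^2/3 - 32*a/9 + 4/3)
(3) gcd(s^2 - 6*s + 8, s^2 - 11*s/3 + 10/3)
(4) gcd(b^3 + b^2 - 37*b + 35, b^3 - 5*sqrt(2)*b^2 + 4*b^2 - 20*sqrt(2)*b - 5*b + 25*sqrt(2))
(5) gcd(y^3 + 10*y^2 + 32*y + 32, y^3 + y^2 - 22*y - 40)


(1) = gcd((t - 2)*(t + 5), (t + 5)^2) = t + 5
(2) = a - 2/3
(3) = gcd((s - 4)*(s - 2), (s - 2)*(s - 5/3)) = s - 2
(4) = gcd((b - 5)*(b - 1)*(b + 7), (b - 1)*(b + 5)*(b - 5*sqrt(2))) = b - 1
(5) = y^2 + 6*y + 8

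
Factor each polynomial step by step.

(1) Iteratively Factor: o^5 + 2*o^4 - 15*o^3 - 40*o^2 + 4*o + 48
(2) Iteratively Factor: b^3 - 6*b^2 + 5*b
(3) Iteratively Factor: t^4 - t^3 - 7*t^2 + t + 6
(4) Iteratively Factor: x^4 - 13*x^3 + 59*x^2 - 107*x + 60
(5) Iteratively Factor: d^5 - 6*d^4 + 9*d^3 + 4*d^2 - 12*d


(1) = (o - 1)*(o^4 + 3*o^3 - 12*o^2 - 52*o - 48) = (o - 4)*(o - 1)*(o^3 + 7*o^2 + 16*o + 12) = (o - 4)*(o - 1)*(o + 3)*(o^2 + 4*o + 4) = (o - 4)*(o - 1)*(o + 2)*(o + 3)*(o + 2)
(2) = (b)*(b^2 - 6*b + 5) = b*(b - 1)*(b - 5)
(3) = (t + 1)*(t^3 - 2*t^2 - 5*t + 6) = (t - 3)*(t + 1)*(t^2 + t - 2) = (t - 3)*(t + 1)*(t + 2)*(t - 1)
(4) = (x - 3)*(x^3 - 10*x^2 + 29*x - 20) = (x - 3)*(x - 1)*(x^2 - 9*x + 20) = (x - 5)*(x - 3)*(x - 1)*(x - 4)
(5) = (d)*(d^4 - 6*d^3 + 9*d^2 + 4*d - 12) = d*(d - 2)*(d^3 - 4*d^2 + d + 6) = d*(d - 2)*(d + 1)*(d^2 - 5*d + 6) = d*(d - 2)^2*(d + 1)*(d - 3)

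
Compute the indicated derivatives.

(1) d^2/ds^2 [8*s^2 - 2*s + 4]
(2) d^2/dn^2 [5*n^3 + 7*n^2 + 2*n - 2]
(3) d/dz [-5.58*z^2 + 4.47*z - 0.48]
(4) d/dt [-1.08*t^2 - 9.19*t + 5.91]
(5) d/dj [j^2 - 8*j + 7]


(1) = 16
(2) = 30*n + 14
(3) = 4.47 - 11.16*z
(4) = -2.16*t - 9.19
(5) = 2*j - 8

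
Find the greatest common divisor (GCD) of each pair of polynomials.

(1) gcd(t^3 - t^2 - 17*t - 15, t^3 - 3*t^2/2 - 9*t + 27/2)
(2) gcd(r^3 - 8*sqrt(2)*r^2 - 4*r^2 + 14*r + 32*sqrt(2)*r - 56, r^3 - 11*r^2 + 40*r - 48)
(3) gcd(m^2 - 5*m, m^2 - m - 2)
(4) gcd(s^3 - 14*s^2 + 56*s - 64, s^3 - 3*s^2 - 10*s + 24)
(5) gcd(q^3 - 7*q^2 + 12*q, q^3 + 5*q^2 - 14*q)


(1) = t + 3
(2) = gcd((r - 4)*(r - 7*sqrt(2))*(r - sqrt(2)), (r - 4)^2*(r - 3)) = r - 4
(3) = 1
(4) = s^2 - 6*s + 8
(5) = q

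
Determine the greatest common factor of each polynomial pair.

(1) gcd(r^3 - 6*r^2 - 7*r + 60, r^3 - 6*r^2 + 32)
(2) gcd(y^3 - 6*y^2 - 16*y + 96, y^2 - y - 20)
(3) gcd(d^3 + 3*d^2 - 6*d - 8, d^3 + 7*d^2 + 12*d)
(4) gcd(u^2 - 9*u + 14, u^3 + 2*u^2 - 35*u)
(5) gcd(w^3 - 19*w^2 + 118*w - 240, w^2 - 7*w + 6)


(1) = gcd((r - 5)*(r - 4)*(r + 3), (r - 4)^2*(r + 2)) = r - 4
(2) = y + 4
(3) = d + 4
(4) = gcd((u - 7)*(u - 2), u*(u - 5)*(u + 7)) = 1
(5) = w - 6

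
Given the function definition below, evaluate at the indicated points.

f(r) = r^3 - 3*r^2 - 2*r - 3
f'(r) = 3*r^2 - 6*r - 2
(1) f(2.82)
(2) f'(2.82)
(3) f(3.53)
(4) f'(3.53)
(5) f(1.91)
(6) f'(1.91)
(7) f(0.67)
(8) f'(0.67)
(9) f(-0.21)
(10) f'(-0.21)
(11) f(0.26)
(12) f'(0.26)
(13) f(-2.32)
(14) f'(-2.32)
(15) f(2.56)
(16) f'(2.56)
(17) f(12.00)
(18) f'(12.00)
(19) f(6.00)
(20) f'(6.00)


(1) = -10.07
(2) = 4.94
(3) = -3.46
(4) = 14.20
(5) = -10.80
(6) = -2.52
(7) = -5.39
(8) = -4.67
(9) = -2.72
(10) = -0.61
(11) = -3.71
(12) = -3.36
(13) = -26.99
(14) = 28.07
(15) = -11.00
(16) = 2.30
(17) = 1269.00
(18) = 358.00
(19) = 93.00
(20) = 70.00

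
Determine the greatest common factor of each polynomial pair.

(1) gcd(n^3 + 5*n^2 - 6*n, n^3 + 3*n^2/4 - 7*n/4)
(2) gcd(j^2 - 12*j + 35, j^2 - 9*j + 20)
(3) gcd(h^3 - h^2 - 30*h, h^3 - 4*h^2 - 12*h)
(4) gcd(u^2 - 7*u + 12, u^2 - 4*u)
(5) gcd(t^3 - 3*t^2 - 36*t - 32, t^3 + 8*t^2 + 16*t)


(1) = gcd(n*(n - 1)*(n + 6), n*(n - 1)*(n + 7/4)) = n^2 - n
(2) = gcd((j - 7)*(j - 5), (j - 5)*(j - 4)) = j - 5
(3) = gcd(h*(h - 6)*(h + 5), h*(h - 6)*(h + 2)) = h^2 - 6*h
(4) = u - 4
(5) = t + 4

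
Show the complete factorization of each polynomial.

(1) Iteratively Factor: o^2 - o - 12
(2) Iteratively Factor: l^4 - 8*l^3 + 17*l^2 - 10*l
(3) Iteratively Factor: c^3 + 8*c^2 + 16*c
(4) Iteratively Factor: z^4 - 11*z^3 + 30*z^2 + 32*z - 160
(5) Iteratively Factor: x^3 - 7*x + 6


(1) = (o - 4)*(o + 3)
(2) = (l - 1)*(l^3 - 7*l^2 + 10*l) = (l - 2)*(l - 1)*(l^2 - 5*l) = l*(l - 2)*(l - 1)*(l - 5)
(3) = (c + 4)*(c^2 + 4*c) = (c + 4)^2*(c)
(4) = (z + 2)*(z^3 - 13*z^2 + 56*z - 80) = (z - 4)*(z + 2)*(z^2 - 9*z + 20) = (z - 5)*(z - 4)*(z + 2)*(z - 4)
(5) = (x - 2)*(x^2 + 2*x - 3) = (x - 2)*(x + 3)*(x - 1)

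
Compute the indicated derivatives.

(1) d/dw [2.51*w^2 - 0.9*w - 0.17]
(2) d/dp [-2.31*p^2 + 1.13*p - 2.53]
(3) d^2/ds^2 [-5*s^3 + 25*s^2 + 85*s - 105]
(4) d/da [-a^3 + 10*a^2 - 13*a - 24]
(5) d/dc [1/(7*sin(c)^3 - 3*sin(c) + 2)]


(1) = 5.02*w - 0.9
(2) = 1.13 - 4.62*p
(3) = 50 - 30*s
(4) = -3*a^2 + 20*a - 13
(5) = 3*(1 - 7*sin(c)^2)*cos(c)/(7*sin(c)^3 - 3*sin(c) + 2)^2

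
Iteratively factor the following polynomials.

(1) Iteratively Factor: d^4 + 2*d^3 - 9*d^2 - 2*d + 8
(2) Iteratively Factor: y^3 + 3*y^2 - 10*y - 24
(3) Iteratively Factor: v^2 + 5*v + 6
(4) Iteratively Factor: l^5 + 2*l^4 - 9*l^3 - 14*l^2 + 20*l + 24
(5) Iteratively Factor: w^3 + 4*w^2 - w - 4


(1) = (d + 1)*(d^3 + d^2 - 10*d + 8) = (d + 1)*(d + 4)*(d^2 - 3*d + 2) = (d - 1)*(d + 1)*(d + 4)*(d - 2)
(2) = (y + 4)*(y^2 - y - 6) = (y + 2)*(y + 4)*(y - 3)
(3) = (v + 3)*(v + 2)
(4) = (l - 2)*(l^4 + 4*l^3 - l^2 - 16*l - 12) = (l - 2)*(l + 2)*(l^3 + 2*l^2 - 5*l - 6) = (l - 2)^2*(l + 2)*(l^2 + 4*l + 3) = (l - 2)^2*(l + 2)*(l + 3)*(l + 1)
(5) = (w - 1)*(w^2 + 5*w + 4) = (w - 1)*(w + 1)*(w + 4)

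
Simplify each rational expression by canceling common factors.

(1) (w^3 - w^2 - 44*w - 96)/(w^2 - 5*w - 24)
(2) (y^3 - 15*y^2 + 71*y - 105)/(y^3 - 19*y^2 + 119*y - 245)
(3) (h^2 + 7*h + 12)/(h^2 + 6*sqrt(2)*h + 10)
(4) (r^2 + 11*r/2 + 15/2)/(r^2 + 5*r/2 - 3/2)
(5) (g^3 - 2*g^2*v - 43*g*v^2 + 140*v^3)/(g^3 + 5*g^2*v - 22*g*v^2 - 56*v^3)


(1) = w + 4
(2) = (y - 3)/(y - 7)
(3) = (h^2 + 7*h + 12)/(h^2 + 6*sqrt(2)*h + 10)
(4) = (2*r + 5)/(2*r - 1)
(5) = (g - 5*v)/(g + 2*v)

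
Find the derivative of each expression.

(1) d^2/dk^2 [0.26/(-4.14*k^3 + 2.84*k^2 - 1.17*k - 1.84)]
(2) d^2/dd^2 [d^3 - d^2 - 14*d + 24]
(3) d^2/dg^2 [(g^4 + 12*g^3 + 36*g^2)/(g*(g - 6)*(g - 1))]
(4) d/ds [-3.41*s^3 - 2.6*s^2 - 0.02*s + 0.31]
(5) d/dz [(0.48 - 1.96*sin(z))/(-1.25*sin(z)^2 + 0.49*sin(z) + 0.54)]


(1) = ((6.4584*k - 1.4768)*(4.14*k^3 - 2.84*k^2 + 1.17*k + 1.84) - 0.26*(12.42*k^2 - 5.68*k + 1.17)*(24.84*k^2 - 11.36*k + 2.34))/(4.14*k^3 - 2.84*k^2 + 1.17*k + 1.84)^3
(2) = 6*d - 2
(3) = 2*(163*g^3 - 342*g^2 - 540*g + 1944)/(g^6 - 21*g^5 + 165*g^4 - 595*g^3 + 990*g^2 - 756*g + 216)
(4) = -10.23*s^2 - 5.2*s - 0.02
(5) = (-2.45*sin(z)^2 + 1.2*sin(z) - 1.2936)*cos(z)/(1.5625*sin(z)^4 - 1.225*sin(z)^3 - 1.1099*sin(z)^2 + 0.5292*sin(z) + 0.2916)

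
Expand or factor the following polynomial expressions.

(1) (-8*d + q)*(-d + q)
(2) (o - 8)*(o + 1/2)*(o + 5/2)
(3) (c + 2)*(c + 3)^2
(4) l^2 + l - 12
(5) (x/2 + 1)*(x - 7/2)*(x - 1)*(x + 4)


(1) = 8*d^2 - 9*d*q + q^2
(2) = o^3 - 5*o^2 - 91*o/4 - 10
(3) = c^3 + 8*c^2 + 21*c + 18
(4) = (l - 3)*(l + 4)
(5) = x^4/2 + 3*x^3/4 - 31*x^2/4 - 15*x/2 + 14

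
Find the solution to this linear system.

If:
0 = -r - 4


Then:
r = -4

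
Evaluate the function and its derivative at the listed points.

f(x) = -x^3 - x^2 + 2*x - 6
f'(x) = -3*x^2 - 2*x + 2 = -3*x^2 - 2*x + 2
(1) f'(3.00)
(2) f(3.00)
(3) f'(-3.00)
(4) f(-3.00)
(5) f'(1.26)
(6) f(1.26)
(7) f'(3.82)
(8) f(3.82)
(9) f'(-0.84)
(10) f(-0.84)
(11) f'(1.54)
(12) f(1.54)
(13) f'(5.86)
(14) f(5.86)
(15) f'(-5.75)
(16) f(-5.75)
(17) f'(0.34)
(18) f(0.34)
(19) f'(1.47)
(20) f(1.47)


(1) = -31.00
(2) = -36.00
(3) = -19.00
(4) = 6.00
(5) = -5.28
(6) = -7.07
(7) = -49.42
(8) = -68.70
(9) = 1.56
(10) = -7.79
(11) = -8.19
(12) = -8.94
(13) = -112.74
(14) = -229.85
(15) = -85.69
(16) = 139.55
(17) = 0.97
(18) = -5.47
(19) = -7.42
(20) = -8.40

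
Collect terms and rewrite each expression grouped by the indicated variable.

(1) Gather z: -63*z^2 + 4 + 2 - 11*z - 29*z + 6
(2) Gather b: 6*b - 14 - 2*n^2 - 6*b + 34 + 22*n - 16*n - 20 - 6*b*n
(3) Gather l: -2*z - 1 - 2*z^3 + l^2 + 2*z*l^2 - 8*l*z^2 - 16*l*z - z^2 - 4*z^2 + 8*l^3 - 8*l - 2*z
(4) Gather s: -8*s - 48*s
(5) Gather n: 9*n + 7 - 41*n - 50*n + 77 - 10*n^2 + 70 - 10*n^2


(1) = -63*z^2 - 40*z + 12
(2) = -6*b*n - 2*n^2 + 6*n
(3) = 8*l^3 + l^2*(2*z + 1) + l*(-8*z^2 - 16*z - 8) - 2*z^3 - 5*z^2 - 4*z - 1
(4) = -56*s
(5) = -20*n^2 - 82*n + 154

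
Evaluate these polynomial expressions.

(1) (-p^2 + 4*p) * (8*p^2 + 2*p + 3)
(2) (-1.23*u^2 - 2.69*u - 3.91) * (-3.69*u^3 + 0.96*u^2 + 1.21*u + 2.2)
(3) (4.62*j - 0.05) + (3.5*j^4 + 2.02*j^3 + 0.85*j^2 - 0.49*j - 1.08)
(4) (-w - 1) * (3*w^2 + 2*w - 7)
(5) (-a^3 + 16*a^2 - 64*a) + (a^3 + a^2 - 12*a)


(1) = -8*p^4 + 30*p^3 + 5*p^2 + 12*p
(2) = 4.5387*u^5 + 8.7453*u^4 + 10.3572*u^3 - 9.7145*u^2 - 10.6491*u - 8.602
(3) = 3.5*j^4 + 2.02*j^3 + 0.85*j^2 + 4.13*j - 1.13
(4) = -3*w^3 - 5*w^2 + 5*w + 7
(5) = 17*a^2 - 76*a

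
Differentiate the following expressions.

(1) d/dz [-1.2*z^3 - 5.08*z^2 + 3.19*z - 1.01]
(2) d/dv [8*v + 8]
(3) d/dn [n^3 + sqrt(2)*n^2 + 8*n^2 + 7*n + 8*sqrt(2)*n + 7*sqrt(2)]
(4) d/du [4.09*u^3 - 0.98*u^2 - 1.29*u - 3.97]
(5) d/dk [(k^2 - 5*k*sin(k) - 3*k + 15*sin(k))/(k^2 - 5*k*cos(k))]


(1) = -3.6*z^2 - 10.16*z + 3.19
(2) = 8
(3) = 3*n^2 + 2*sqrt(2)*n + 16*n + 7 + 8*sqrt(2)
(4) = 12.27*u^2 - 1.96*u - 1.29
(5) = (-5*sqrt(2)*k^3*sin(k + pi/4) + 20*k^2*sin(k) + 10*k^2*cos(k) + 28*k^2 - 30*k*sin(k) - 75*k + 75*sin(2*k)/2)/(k^2*(k - 5*cos(k))^2)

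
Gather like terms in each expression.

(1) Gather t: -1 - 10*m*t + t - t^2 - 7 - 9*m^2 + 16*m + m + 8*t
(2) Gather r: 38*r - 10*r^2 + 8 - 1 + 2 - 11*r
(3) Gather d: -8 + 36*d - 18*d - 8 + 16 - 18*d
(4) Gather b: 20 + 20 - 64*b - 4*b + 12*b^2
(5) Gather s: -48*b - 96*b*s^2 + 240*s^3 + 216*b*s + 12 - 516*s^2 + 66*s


(1) = -9*m^2 + 17*m - t^2 + t*(9 - 10*m) - 8
(2) = -10*r^2 + 27*r + 9
(3) = 0
(4) = 12*b^2 - 68*b + 40
(5) = -48*b + 240*s^3 + s^2*(-96*b - 516) + s*(216*b + 66) + 12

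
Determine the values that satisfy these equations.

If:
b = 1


Then:
b = 1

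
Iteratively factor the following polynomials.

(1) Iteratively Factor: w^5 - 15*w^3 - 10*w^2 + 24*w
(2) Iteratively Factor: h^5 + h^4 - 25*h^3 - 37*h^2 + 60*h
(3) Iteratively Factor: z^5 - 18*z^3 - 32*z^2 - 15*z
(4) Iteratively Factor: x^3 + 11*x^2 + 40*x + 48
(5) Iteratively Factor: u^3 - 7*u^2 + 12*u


(1) = (w + 3)*(w^4 - 3*w^3 - 6*w^2 + 8*w) = (w + 2)*(w + 3)*(w^3 - 5*w^2 + 4*w) = (w - 1)*(w + 2)*(w + 3)*(w^2 - 4*w) = w*(w - 1)*(w + 2)*(w + 3)*(w - 4)
(2) = (h - 5)*(h^4 + 6*h^3 + 5*h^2 - 12*h) = h*(h - 5)*(h^3 + 6*h^2 + 5*h - 12) = h*(h - 5)*(h - 1)*(h^2 + 7*h + 12) = h*(h - 5)*(h - 1)*(h + 4)*(h + 3)
(3) = (z)*(z^4 - 18*z^2 - 32*z - 15) = z*(z + 1)*(z^3 - z^2 - 17*z - 15) = z*(z + 1)*(z + 3)*(z^2 - 4*z - 5) = z*(z + 1)^2*(z + 3)*(z - 5)
(4) = (x + 4)*(x^2 + 7*x + 12) = (x + 4)^2*(x + 3)
(5) = (u - 3)*(u^2 - 4*u) = (u - 4)*(u - 3)*(u)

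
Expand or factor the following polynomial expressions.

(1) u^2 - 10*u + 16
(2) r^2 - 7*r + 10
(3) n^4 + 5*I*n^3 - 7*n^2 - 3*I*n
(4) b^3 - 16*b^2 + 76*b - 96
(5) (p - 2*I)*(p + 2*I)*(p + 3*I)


(1) = (u - 8)*(u - 2)
(2) = (r - 5)*(r - 2)
(3) = n*(n + I)^2*(n + 3*I)
(4) = (b - 8)*(b - 6)*(b - 2)
(5) = p^3 + 3*I*p^2 + 4*p + 12*I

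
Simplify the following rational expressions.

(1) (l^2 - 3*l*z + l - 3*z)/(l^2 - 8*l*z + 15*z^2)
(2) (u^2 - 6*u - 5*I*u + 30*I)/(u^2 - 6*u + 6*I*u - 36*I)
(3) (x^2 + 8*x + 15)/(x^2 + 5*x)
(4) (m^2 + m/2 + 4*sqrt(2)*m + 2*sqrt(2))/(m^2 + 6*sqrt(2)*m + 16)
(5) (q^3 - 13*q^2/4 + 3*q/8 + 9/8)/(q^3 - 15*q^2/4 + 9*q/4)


(1) = (-l - 1)/(-l + 5*z)
(2) = (u - 5*I)/(u + 6*I)
(3) = (x + 3)/x
(4) = (2*m + 1)/(2*m + 4*sqrt(2))
(5) = (2*q + 1)/(2*q)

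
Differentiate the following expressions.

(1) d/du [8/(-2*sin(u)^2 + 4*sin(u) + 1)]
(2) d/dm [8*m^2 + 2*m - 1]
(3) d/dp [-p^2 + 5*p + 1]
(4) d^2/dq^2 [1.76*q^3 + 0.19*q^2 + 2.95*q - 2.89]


(1) = 32*(sin(u) - 1)*cos(u)/(4*sin(u) + cos(2*u))^2
(2) = 16*m + 2
(3) = 5 - 2*p
(4) = 10.56*q + 0.38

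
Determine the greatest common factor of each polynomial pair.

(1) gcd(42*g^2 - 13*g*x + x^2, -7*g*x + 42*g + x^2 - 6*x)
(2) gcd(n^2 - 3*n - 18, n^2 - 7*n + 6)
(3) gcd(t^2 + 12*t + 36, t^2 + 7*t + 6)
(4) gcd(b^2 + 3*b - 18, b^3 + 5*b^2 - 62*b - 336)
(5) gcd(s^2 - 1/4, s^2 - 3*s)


(1) = -7*g + x
(2) = n - 6
(3) = gcd((t + 6)^2, (t + 1)*(t + 6)) = t + 6
(4) = b + 6
(5) = 1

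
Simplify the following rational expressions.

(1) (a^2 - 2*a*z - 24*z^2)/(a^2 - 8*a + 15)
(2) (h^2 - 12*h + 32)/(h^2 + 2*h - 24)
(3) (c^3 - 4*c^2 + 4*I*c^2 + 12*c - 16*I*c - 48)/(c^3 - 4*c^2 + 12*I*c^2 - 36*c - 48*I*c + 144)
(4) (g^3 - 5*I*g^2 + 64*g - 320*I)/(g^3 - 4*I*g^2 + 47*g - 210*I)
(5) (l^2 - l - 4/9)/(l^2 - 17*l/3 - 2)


(1) = (a^2 - 2*a*z - 24*z^2)/(a^2 - 8*a + 15)
(2) = (h - 8)/(h + 6)
(3) = (c - 2*I)/(c + 6*I)
(4) = (g^2 + 64)/(g^2 + I*g + 42)
(5) = (3*l - 4)/(3*l - 18)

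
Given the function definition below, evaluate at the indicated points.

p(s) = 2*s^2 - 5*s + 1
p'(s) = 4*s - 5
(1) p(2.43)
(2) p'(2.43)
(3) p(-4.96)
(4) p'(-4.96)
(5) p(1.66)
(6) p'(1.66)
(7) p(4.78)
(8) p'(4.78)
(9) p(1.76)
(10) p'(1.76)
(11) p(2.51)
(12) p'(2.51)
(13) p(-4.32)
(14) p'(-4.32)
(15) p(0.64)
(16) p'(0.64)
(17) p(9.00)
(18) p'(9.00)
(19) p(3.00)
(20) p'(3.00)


(1) = 0.66
(2) = 4.72
(3) = 75.00
(4) = -24.84
(5) = -1.79
(6) = 1.64
(7) = 22.80
(8) = 14.12
(9) = -1.60
(10) = 2.04
(11) = 1.05
(12) = 5.04
(13) = 59.92
(14) = -22.28
(15) = -1.38
(16) = -2.44
(17) = 118.00
(18) = 31.00
(19) = 4.00
(20) = 7.00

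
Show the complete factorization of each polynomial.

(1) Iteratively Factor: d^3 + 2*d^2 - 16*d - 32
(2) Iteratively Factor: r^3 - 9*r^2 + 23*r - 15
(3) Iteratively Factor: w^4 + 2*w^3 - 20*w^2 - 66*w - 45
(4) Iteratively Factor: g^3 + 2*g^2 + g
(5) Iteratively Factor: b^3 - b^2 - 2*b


(1) = (d - 4)*(d^2 + 6*d + 8) = (d - 4)*(d + 2)*(d + 4)
(2) = (r - 3)*(r^2 - 6*r + 5) = (r - 5)*(r - 3)*(r - 1)
(3) = (w + 3)*(w^3 - w^2 - 17*w - 15) = (w + 3)^2*(w^2 - 4*w - 5) = (w - 5)*(w + 3)^2*(w + 1)
(4) = (g + 1)*(g^2 + g) = (g + 1)^2*(g)
(5) = (b - 2)*(b^2 + b) = (b - 2)*(b + 1)*(b)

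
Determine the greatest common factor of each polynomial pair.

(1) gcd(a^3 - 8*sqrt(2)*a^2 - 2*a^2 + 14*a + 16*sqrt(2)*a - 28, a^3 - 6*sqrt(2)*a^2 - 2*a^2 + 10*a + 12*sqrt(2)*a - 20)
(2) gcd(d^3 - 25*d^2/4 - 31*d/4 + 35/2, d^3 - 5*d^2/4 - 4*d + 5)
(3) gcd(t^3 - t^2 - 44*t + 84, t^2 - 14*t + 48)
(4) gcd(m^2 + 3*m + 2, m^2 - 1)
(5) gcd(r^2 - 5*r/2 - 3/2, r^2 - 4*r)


(1) = gcd((a - 2)*(a - 7*sqrt(2))*(a - sqrt(2)), (a - 2)*(a - 5*sqrt(2))*(a - sqrt(2))) = a^2 + a*(-2 - sqrt(2)) + 2*sqrt(2)
(2) = gcd((d - 7)*(d - 5/4)*(d + 2), (d - 2)*(d - 5/4)*(d + 2)) = d^2 + 3*d/4 - 5/2
(3) = gcd((t - 6)*(t - 2)*(t + 7), (t - 8)*(t - 6)) = t - 6
(4) = m + 1
(5) = 1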